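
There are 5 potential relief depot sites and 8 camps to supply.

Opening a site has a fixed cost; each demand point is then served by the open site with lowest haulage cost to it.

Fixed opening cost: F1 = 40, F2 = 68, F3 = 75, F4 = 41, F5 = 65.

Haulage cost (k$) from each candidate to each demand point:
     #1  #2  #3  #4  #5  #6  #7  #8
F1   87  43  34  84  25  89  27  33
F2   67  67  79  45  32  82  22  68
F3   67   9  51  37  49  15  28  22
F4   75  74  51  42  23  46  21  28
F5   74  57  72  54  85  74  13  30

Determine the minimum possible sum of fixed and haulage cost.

351

Open {F1, F3}: assign each demand point to its cheapest open site.
  #1→F3 67, #2→F3 9, #3→F1 34, #4→F3 37, #5→F1 25, #6→F3 15, #7→F1 27, #8→F3 22
  haulage cost 236, fixed 115 → total 351.
Compare {F3}: haulage cost 278 + fixed 75 = 353.
Compare {F3, F4}: haulage cost 245 + fixed 116 = 361.
Compare {F1, F3, F4}: haulage cost 228 + fixed 156 = 384.
All other subsets cost ≥ 353. Minimum total cost: 351.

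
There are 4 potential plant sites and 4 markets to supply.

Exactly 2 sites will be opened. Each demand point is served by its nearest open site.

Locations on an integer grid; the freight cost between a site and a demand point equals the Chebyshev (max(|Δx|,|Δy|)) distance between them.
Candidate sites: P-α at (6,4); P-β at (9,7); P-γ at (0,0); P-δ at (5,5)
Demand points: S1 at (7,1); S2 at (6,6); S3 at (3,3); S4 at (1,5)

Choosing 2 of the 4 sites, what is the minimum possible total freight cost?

10

Open {P-α, P-δ}.
  S1→P-α 3, S2→P-δ 1, S3→P-δ 2, S4→P-δ 4  ⇒ total 10.
Compare {P-β, P-δ}: total 11.
Compare {P-γ, P-δ}: total 11.
No size-2 selection does better; minimum is 10.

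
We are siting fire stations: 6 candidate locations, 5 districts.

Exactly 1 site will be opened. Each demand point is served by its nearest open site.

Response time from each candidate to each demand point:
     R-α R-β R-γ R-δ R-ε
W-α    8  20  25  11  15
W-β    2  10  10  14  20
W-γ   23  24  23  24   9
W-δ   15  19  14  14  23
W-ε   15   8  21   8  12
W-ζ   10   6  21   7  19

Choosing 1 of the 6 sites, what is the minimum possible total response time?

56

Open {W-β}.
  R-α→W-β 2, R-β→W-β 10, R-γ→W-β 10, R-δ→W-β 14, R-ε→W-β 20  ⇒ total 56.
Compare {W-ζ}: total 63.
Compare {W-ε}: total 64.
No size-1 selection does better; minimum is 56.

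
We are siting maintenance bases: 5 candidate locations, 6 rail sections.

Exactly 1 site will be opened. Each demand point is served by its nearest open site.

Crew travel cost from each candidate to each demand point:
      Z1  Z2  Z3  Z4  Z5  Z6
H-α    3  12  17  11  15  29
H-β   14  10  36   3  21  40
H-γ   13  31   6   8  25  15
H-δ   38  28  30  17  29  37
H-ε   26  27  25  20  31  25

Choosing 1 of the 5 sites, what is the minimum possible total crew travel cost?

87

Open {H-α}.
  Z1→H-α 3, Z2→H-α 12, Z3→H-α 17, Z4→H-α 11, Z5→H-α 15, Z6→H-α 29  ⇒ total 87.
Compare {H-γ}: total 98.
Compare {H-β}: total 124.
No size-1 selection does better; minimum is 87.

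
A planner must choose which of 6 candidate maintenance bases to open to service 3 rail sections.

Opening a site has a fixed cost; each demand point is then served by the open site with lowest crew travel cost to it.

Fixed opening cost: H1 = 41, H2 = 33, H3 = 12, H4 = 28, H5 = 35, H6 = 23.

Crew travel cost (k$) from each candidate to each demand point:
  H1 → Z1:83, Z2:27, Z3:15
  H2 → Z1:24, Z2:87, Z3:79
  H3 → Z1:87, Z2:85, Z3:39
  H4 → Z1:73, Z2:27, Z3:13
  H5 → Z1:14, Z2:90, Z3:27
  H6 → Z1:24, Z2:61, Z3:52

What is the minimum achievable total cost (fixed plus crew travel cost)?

Open {H4, H6}: assign each demand point to its cheapest open site.
  Z1→H6 24, Z2→H4 27, Z3→H4 13
  crew travel cost 64, fixed 51 → total 115.
Compare {H4, H5}: crew travel cost 54 + fixed 63 = 117.
Compare {H2, H4}: crew travel cost 64 + fixed 61 = 125.
Compare {H3, H4, H6}: crew travel cost 64 + fixed 63 = 127.
All other subsets cost ≥ 117. Minimum total cost: 115.

115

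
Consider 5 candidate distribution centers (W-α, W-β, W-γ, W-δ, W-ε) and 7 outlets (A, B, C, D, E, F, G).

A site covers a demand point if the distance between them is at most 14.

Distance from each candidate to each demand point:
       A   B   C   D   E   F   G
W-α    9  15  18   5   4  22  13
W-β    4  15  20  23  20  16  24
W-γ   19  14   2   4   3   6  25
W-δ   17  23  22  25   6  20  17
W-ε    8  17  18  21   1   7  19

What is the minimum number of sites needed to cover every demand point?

Coverage sets (demand points within 14 of each site):
  W-α: {A, D, E, G}
  W-β: {A}
  W-γ: {B, C, D, E, F}
  W-δ: {E}
  W-ε: {A, E, F}
No single site covers all 7 demand points.
But {W-α, W-γ} covers everything, so the minimum is 2.

2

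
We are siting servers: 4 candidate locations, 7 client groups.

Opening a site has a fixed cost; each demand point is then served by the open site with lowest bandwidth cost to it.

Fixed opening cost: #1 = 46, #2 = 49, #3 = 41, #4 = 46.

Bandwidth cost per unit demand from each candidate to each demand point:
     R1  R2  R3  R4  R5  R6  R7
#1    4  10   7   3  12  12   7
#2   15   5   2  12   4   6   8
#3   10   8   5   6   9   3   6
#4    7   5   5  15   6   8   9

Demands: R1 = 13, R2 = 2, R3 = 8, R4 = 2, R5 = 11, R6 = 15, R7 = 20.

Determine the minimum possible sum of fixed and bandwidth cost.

429

Open {#1, #2, #3}: assign each demand point to its cheapest open site.
  R1→#1 13×4=52, R2→#2 2×5=10, R3→#2 8×2=16, R4→#1 2×3=6, R5→#2 11×4=44, R6→#3 15×3=45, R7→#3 20×6=120
  bandwidth cost 293, fixed 136 → total 429.
Compare {#1, #2}: bandwidth cost 358 + fixed 95 = 453.
Compare {#1, #3}: bandwidth cost 378 + fixed 87 = 465.
Compare {#2, #3}: bandwidth cost 377 + fixed 90 = 467.
All other subsets cost ≥ 453. Minimum total cost: 429.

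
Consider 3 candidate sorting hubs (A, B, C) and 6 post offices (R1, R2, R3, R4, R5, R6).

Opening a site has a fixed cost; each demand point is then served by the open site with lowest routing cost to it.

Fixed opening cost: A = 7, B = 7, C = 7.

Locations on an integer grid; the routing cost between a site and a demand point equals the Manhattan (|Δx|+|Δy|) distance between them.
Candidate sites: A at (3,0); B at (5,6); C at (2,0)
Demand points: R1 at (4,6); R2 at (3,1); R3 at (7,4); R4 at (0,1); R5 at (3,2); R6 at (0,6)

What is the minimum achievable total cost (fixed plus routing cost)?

31

Open {A, B}: assign each demand point to its cheapest open site.
  R1→B 1, R2→A 1, R3→B 4, R4→A 4, R5→A 2, R6→B 5
  routing cost 17, fixed 14 → total 31.
Compare {B, C}: routing cost 18 + fixed 14 = 32.
Compare {A, B, C}: routing cost 16 + fixed 21 = 37.
Compare {A}: routing cost 31 + fixed 7 = 38.
All other subsets cost ≥ 32. Minimum total cost: 31.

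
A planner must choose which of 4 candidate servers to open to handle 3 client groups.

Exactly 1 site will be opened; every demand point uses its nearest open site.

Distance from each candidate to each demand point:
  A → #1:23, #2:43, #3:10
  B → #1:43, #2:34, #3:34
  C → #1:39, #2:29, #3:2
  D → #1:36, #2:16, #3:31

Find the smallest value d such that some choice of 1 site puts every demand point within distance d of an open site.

Open {D}.
  Farthest demand point is #1 at distance 36 (to D); all others are ≤ 36.
With {C} the worst case is 39.
With {A} the worst case is 43.
No size-1 selection achieves below 36.

36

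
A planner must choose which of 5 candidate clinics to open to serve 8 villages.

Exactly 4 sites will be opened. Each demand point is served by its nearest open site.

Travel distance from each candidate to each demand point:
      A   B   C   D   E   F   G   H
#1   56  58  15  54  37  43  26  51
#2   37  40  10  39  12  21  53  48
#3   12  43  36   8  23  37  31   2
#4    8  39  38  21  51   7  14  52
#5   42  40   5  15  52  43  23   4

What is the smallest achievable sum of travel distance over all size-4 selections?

Open {#2, #3, #4, #5}.
  A→#4 8, B→#4 39, C→#5 5, D→#3 8, E→#2 12, F→#4 7, G→#4 14, H→#3 2  ⇒ total 95.
Compare {#1, #2, #3, #4}: total 100.
Compare {#1, #2, #4, #5}: total 104.
No size-4 selection does better; minimum is 95.

95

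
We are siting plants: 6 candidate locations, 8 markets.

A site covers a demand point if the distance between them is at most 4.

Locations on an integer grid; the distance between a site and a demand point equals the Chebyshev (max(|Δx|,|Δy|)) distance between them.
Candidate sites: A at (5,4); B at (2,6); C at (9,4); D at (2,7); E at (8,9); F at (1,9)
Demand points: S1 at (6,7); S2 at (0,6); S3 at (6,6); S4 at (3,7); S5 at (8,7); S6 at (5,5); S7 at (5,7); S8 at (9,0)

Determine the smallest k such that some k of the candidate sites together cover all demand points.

Coverage sets (demand points within 4 of each site):
  A: {S1, S3, S4, S5, S6, S7, S8}
  B: {S1, S2, S3, S4, S6, S7}
  C: {S1, S3, S5, S6, S7, S8}
  D: {S1, S2, S3, S4, S6, S7}
  E: {S1, S3, S5, S6, S7}
  F: {S2, S4, S6, S7}
No single site covers all 8 demand points.
But {A, B} covers everything, so the minimum is 2.

2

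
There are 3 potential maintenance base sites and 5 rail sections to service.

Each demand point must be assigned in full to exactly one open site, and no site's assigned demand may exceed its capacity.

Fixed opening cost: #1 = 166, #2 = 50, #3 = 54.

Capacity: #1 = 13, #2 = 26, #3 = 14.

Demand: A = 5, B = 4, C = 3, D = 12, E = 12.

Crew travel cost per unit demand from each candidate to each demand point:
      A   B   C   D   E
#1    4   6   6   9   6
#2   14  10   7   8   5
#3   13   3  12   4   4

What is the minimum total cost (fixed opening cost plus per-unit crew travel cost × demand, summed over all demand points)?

Open {#2, #3}; cheapest assignment that respects the capacities:
  #2 (cap 26, load 24): A, B, C, E — cost 5×14 + 4×10 + 3×7 + 12×5 = 191
  #3 (cap 14, load 12): D — cost 12×4 = 48
  Shipping 239, fixed 104 → total 343.
  Any other capacity-feasible assignment to {#2, #3} ships for at least 239.
Compare {#1, #2}: its best feasible assignment gives total 434.
Compare {#1, #2, #3}: its best feasible assignment gives total 440.
Every other set of open sites that can feasibly serve all demand totals ≥ 434 even under its best assignment. Minimum: 343.

343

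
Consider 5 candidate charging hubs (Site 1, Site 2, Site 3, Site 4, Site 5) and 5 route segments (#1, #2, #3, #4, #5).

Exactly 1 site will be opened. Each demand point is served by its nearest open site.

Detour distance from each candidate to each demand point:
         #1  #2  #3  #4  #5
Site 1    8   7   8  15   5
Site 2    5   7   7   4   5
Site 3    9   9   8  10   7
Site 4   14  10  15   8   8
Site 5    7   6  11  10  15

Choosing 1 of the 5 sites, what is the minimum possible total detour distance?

Open {Site 2}.
  #1→Site 2 5, #2→Site 2 7, #3→Site 2 7, #4→Site 2 4, #5→Site 2 5  ⇒ total 28.
Compare {Site 1}: total 43.
Compare {Site 3}: total 43.
No size-1 selection does better; minimum is 28.

28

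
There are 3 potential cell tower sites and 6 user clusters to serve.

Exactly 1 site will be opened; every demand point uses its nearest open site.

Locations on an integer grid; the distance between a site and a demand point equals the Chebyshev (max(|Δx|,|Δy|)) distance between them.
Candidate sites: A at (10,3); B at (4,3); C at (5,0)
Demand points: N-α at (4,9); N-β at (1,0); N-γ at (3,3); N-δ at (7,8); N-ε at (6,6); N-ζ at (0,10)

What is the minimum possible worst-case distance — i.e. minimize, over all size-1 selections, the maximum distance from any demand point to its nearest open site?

7

Open {B}.
  Farthest demand point is N-ζ at distance 7 (to B); all others are ≤ 7.
With {A} the worst case is 10.
With {C} the worst case is 10.
No size-1 selection achieves below 7.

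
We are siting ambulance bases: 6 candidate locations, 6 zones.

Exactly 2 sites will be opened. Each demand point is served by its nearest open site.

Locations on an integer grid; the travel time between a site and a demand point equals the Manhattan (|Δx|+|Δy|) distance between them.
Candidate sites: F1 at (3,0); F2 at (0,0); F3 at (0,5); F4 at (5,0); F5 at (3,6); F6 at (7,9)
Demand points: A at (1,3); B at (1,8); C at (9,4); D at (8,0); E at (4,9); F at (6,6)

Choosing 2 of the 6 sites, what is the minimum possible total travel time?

27

Open {F4, F5}.
  A→F5 5, B→F5 4, C→F4 8, D→F4 3, E→F5 4, F→F5 3  ⇒ total 27.
Compare {F1, F5}: total 29.
Compare {F1, F6}: total 31.
No size-2 selection does better; minimum is 27.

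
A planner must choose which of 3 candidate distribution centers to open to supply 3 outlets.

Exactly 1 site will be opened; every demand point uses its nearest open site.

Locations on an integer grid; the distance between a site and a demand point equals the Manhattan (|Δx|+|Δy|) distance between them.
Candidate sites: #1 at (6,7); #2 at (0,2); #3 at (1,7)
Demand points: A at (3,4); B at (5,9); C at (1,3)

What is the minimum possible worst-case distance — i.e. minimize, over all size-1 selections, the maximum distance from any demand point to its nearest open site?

Open {#3}.
  Farthest demand point is B at distance 6 (to #3); all others are ≤ 6.
With {#1} the worst case is 9.
With {#2} the worst case is 12.
No size-1 selection achieves below 6.

6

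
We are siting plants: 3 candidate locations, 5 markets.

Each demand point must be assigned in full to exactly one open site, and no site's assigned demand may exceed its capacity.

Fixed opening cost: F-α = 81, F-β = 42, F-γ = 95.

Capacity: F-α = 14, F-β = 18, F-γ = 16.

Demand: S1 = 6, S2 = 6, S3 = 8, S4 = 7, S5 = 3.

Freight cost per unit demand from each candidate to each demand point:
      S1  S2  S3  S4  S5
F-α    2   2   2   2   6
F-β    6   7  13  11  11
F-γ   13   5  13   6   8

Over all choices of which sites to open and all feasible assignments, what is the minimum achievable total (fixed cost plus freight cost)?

297

Open {F-α, F-β}; cheapest assignment that respects the capacities:
  F-α (cap 14, load 14): S2, S3 — cost 6×2 + 8×2 = 28
  F-β (cap 18, load 16): S1, S4, S5 — cost 6×6 + 7×11 + 3×11 = 146
  Shipping 174, fixed 123 → total 297.
  Any other capacity-feasible assignment to {F-α, F-β} ships for at least 174.
Compare {F-α, F-γ}: its best feasible assignment gives total 300.
Compare {F-α, F-β, F-γ}: its best feasible assignment gives total 342.
Every other set of open sites that can feasibly serve all demand totals ≥ 300 even under its best assignment. Minimum: 297.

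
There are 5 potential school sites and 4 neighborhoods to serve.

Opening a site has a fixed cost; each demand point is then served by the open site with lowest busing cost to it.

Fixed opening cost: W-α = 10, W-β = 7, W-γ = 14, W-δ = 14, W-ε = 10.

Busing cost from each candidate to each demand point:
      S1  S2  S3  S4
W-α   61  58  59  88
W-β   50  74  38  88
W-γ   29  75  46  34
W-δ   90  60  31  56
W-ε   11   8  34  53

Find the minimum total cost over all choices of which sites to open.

111

Open {W-γ, W-ε}: assign each demand point to its cheapest open site.
  S1→W-ε 11, S2→W-ε 8, S3→W-ε 34, S4→W-γ 34
  busing cost 87, fixed 24 → total 111.
Compare {W-ε}: busing cost 106 + fixed 10 = 116.
Compare {W-β, W-γ, W-ε}: busing cost 87 + fixed 31 = 118.
Compare {W-α, W-γ, W-ε}: busing cost 87 + fixed 34 = 121.
All other subsets cost ≥ 116. Minimum total cost: 111.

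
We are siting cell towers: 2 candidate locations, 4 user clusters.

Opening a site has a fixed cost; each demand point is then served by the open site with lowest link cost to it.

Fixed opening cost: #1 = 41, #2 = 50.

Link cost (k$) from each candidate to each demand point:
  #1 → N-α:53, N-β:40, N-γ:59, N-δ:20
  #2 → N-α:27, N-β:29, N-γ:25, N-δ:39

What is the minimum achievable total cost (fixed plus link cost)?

Open {#2}: assign each demand point to its cheapest open site.
  N-α→#2 27, N-β→#2 29, N-γ→#2 25, N-δ→#2 39
  link cost 120, fixed 50 → total 170.
Compare {#1, #2}: link cost 101 + fixed 91 = 192.
Compare {#1}: link cost 172 + fixed 41 = 213.

170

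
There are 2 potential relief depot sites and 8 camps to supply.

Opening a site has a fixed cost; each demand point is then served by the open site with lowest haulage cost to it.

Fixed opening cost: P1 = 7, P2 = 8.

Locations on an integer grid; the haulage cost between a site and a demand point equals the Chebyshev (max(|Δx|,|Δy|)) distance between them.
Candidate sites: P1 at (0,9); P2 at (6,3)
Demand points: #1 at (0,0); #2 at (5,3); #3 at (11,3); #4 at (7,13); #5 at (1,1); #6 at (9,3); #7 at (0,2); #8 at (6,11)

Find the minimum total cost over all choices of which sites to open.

Open {P2}: assign each demand point to its cheapest open site.
  #1→P2 6, #2→P2 1, #3→P2 5, #4→P2 10, #5→P2 5, #6→P2 3, #7→P2 6, #8→P2 8
  haulage cost 44, fixed 8 → total 52.
Compare {P1, P2}: haulage cost 39 + fixed 15 = 54.
Compare {P1}: haulage cost 63 + fixed 7 = 70.

52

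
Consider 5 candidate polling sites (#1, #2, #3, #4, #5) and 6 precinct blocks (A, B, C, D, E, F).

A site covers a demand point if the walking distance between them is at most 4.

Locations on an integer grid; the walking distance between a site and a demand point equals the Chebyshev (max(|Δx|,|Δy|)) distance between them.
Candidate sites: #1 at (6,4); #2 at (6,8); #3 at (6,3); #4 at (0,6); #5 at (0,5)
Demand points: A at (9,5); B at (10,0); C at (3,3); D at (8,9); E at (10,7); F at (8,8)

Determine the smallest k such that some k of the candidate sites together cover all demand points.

2

Coverage sets (demand points within 4 of each site):
  #1: {A, B, C, E, F}
  #2: {A, D, E, F}
  #3: {A, B, C, E}
  #4: {C}
  #5: {C}
No single site covers all 6 demand points.
But {#1, #2} covers everything, so the minimum is 2.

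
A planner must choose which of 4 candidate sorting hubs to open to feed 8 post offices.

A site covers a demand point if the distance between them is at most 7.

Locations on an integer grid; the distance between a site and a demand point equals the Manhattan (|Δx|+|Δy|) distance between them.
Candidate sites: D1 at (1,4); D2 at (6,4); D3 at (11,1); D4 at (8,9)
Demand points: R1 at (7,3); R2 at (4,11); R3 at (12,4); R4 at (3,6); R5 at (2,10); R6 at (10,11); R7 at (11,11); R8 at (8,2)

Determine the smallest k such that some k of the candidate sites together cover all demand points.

2

Coverage sets (demand points within 7 of each site):
  D1: {R1, R4, R5}
  D2: {R1, R3, R4, R8}
  D3: {R1, R3, R8}
  D4: {R1, R2, R5, R6, R7, R8}
No single site covers all 8 demand points.
But {D2, D4} covers everything, so the minimum is 2.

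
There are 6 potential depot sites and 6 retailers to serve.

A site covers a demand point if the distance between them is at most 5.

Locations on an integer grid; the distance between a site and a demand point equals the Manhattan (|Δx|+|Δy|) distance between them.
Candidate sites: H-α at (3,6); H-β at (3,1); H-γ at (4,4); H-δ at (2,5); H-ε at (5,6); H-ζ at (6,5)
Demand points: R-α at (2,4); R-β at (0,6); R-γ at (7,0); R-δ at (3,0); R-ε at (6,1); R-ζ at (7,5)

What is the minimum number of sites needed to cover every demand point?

2

Coverage sets (demand points within 5 of each site):
  H-α: {R-α, R-β, R-ζ}
  H-β: {R-α, R-γ, R-δ, R-ε}
  H-γ: {R-α, R-δ, R-ε, R-ζ}
  H-δ: {R-α, R-β, R-ζ}
  H-ε: {R-α, R-β, R-ζ}
  H-ζ: {R-α, R-ε, R-ζ}
No single site covers all 6 demand points.
But {H-α, H-β} covers everything, so the minimum is 2.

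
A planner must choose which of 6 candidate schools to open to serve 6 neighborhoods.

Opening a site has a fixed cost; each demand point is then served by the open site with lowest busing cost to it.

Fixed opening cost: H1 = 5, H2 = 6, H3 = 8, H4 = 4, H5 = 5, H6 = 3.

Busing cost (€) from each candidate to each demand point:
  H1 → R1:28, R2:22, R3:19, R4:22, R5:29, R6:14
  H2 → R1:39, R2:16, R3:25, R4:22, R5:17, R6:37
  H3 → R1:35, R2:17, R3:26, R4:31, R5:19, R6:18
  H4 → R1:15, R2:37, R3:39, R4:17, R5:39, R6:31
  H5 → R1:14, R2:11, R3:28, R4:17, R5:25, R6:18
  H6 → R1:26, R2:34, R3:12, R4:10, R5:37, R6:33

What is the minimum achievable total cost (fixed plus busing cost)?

Open {H2, H5, H6}: assign each demand point to its cheapest open site.
  R1→H5 14, R2→H5 11, R3→H6 12, R4→H6 10, R5→H2 17, R6→H5 18
  busing cost 82, fixed 14 → total 96.
Compare {H1, H2, H5, H6}: busing cost 78 + fixed 19 = 97.
Compare {H5, H6}: busing cost 90 + fixed 8 = 98.
Compare {H1, H5, H6}: busing cost 86 + fixed 13 = 99.
All other subsets cost ≥ 97. Minimum total cost: 96.

96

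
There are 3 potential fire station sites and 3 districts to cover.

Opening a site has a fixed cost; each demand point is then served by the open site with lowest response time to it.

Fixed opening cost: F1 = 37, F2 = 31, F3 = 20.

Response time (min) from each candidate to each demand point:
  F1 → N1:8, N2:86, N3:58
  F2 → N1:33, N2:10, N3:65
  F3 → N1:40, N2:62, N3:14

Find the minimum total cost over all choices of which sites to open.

108

Open {F2, F3}: assign each demand point to its cheapest open site.
  N1→F2 33, N2→F2 10, N3→F3 14
  response time 57, fixed 51 → total 108.
Compare {F1, F2, F3}: response time 32 + fixed 88 = 120.
Compare {F3}: response time 116 + fixed 20 = 136.
Compare {F2}: response time 108 + fixed 31 = 139.
All other subsets cost ≥ 120. Minimum total cost: 108.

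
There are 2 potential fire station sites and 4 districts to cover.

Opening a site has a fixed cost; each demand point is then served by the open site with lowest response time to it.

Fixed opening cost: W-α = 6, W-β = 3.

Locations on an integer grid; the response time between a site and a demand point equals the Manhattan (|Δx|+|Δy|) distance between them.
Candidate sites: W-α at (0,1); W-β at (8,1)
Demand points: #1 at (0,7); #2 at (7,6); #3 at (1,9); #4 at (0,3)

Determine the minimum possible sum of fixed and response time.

32

Open {W-α, W-β}: assign each demand point to its cheapest open site.
  #1→W-α 6, #2→W-β 6, #3→W-α 9, #4→W-α 2
  response time 23, fixed 9 → total 32.
Compare {W-α}: response time 29 + fixed 6 = 35.
Compare {W-β}: response time 45 + fixed 3 = 48.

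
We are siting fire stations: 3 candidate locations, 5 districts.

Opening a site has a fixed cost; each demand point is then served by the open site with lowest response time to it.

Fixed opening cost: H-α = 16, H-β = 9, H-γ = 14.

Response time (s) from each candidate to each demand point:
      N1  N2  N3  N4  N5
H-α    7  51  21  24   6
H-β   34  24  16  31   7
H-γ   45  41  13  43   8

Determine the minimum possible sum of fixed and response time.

Open {H-α, H-β}: assign each demand point to its cheapest open site.
  N1→H-α 7, N2→H-β 24, N3→H-β 16, N4→H-α 24, N5→H-α 6
  response time 77, fixed 25 → total 102.
Compare {H-α, H-β, H-γ}: response time 74 + fixed 39 = 113.
Compare {H-β}: response time 112 + fixed 9 = 121.
Compare {H-α, H-γ}: response time 91 + fixed 30 = 121.
All other subsets cost ≥ 113. Minimum total cost: 102.

102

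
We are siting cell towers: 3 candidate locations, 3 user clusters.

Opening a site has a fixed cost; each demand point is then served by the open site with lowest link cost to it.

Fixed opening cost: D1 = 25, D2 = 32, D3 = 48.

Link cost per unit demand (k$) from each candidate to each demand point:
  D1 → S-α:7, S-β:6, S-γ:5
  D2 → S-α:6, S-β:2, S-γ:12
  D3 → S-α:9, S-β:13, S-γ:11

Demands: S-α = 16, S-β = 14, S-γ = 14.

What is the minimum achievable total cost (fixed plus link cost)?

251

Open {D1, D2}: assign each demand point to its cheapest open site.
  S-α→D2 16×6=96, S-β→D2 14×2=28, S-γ→D1 14×5=70
  link cost 194, fixed 57 → total 251.
Compare {D1}: link cost 266 + fixed 25 = 291.
Compare {D1, D2, D3}: link cost 194 + fixed 105 = 299.
Compare {D2}: link cost 292 + fixed 32 = 324.
All other subsets cost ≥ 291. Minimum total cost: 251.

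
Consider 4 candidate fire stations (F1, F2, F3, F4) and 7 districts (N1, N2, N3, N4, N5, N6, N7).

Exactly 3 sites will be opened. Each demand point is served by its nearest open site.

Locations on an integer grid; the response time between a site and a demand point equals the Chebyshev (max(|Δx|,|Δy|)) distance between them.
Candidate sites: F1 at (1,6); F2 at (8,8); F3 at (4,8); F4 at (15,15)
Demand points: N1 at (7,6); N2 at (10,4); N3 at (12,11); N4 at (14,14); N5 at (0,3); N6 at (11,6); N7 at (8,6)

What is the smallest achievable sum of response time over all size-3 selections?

Open {F1, F2, F4}.
  N1→F2 2, N2→F2 4, N3→F2 4, N4→F4 1, N5→F1 3, N6→F2 3, N7→F2 2  ⇒ total 19.
Compare {F2, F3, F4}: total 21.
Compare {F1, F2, F3}: total 24.
No size-3 selection does better; minimum is 19.

19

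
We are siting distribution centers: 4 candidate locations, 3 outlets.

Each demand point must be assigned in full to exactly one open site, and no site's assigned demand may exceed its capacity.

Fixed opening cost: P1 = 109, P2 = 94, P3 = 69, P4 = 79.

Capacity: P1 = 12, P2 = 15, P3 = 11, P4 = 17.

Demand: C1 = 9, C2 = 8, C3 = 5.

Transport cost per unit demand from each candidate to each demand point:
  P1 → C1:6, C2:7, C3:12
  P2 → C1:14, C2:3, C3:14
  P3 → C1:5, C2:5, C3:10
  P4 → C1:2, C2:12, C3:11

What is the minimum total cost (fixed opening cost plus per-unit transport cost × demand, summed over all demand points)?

261

Open {P3, P4}; cheapest assignment that respects the capacities:
  P3 (cap 11, load 8): C2 — cost 8×5 = 40
  P4 (cap 17, load 14): C1, C3 — cost 9×2 + 5×11 = 73
  Shipping 113, fixed 148 → total 261.
  Any other capacity-feasible assignment to {P3, P4} ships for at least 113.
Compare {P2, P4}: its best feasible assignment gives total 270.
Compare {P2, P3}: its best feasible assignment gives total 302.
Every other set of open sites that can feasibly serve all demand totals ≥ 270 even under its best assignment. Minimum: 261.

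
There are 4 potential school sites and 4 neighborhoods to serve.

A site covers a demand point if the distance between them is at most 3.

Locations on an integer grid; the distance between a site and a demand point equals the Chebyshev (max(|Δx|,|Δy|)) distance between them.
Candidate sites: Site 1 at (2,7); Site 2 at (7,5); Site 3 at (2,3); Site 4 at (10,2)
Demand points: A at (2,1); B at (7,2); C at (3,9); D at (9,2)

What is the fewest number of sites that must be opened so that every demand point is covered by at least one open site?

3

Coverage sets (demand points within 3 of each site):
  Site 1: {C}
  Site 2: {B, D}
  Site 3: {A}
  Site 4: {B, D}
No 2 sites suffice: every size-2 union leaves at least one demand point uncovered.
But {Site 1, Site 2, Site 3} covers everything, so the minimum is 3.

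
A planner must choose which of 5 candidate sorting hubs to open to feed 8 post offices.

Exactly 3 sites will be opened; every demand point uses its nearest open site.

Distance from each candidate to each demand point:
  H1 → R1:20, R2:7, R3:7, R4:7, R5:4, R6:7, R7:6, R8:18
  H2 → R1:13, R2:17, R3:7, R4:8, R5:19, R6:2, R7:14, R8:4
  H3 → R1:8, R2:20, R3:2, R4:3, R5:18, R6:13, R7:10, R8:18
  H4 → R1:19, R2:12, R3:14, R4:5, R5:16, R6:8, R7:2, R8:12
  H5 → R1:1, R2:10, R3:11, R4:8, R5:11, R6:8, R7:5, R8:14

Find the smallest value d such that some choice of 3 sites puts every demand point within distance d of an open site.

7

Open {H1, H2, H5}.
  Farthest demand point is R2 at distance 7 (to H1); all others are ≤ 7.
With {H1, H2, H3} the worst case is 8.
With {H2, H3, H5} the worst case is 11.
No size-3 selection achieves below 7.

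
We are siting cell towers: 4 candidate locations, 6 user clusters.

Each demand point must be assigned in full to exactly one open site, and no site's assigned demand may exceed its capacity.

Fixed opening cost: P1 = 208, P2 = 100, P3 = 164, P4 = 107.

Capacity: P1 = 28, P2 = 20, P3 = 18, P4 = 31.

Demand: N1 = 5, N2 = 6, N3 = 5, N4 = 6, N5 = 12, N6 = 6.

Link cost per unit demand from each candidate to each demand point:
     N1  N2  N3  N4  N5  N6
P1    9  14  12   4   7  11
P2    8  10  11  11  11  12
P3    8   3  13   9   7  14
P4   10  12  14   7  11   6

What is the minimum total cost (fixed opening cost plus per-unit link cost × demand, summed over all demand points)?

Open {P3, P4}; cheapest assignment that respects the capacities:
  P3 (cap 18, load 18): N2, N5 — cost 6×3 + 12×7 = 102
  P4 (cap 31, load 22): N1, N3, N4, N6 — cost 5×10 + 5×14 + 6×7 + 6×6 = 198
  Shipping 300, fixed 271 → total 571.
  Any other capacity-feasible assignment to {P3, P4} ships for at least 300.
Compare {P2, P4}: its best feasible assignment gives total 572.
Compare {P1, P4}: its best feasible assignment gives total 636.
Every other set of open sites that can feasibly serve all demand totals ≥ 572 even under its best assignment. Minimum: 571.

571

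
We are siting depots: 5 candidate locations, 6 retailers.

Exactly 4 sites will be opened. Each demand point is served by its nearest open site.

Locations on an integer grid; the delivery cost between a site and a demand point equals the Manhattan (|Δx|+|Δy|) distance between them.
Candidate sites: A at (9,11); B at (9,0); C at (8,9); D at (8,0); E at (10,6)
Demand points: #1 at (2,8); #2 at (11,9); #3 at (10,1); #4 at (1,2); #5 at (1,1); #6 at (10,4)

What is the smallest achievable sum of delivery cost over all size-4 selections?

31

Open {B, C, D, E}.
  #1→C 7, #2→C 3, #3→B 2, #4→D 9, #5→D 8, #6→E 2  ⇒ total 31.
Compare {A, C, D, E}: total 32.
Compare {A, B, C, E}: total 33.
No size-4 selection does better; minimum is 31.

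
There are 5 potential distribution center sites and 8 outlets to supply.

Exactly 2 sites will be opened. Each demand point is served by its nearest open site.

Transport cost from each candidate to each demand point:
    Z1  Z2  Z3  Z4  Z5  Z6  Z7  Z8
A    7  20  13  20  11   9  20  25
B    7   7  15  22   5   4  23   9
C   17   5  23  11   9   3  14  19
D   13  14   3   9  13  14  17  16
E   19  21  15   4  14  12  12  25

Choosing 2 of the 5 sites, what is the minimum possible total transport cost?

61

Open {B, D}.
  Z1→B 7, Z2→B 7, Z3→D 3, Z4→D 9, Z5→B 5, Z6→B 4, Z7→D 17, Z8→B 9  ⇒ total 61.
Compare {B, E}: total 63.
Compare {B, C}: total 69.
No size-2 selection does better; minimum is 61.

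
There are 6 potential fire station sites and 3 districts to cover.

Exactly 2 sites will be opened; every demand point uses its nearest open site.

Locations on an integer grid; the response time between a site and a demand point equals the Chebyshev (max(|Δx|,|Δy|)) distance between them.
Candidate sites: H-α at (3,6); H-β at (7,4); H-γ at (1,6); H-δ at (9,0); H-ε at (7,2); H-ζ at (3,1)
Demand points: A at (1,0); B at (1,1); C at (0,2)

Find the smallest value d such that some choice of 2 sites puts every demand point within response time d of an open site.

Open {H-α, H-ζ}.
  Farthest demand point is C at response time 3 (to H-ζ); all others are ≤ 3.
With {H-β, H-ζ} the worst case is 3.
With {H-γ, H-ζ} the worst case is 3.
No size-2 selection achieves below 3.

3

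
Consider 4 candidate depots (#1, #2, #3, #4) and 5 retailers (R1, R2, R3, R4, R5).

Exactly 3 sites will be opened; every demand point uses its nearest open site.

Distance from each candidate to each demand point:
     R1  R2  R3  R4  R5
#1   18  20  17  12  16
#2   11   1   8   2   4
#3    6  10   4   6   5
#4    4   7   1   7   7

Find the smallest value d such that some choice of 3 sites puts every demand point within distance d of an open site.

4

Open {#1, #2, #4}.
  Farthest demand point is R1 at distance 4 (to #4); all others are ≤ 4.
With {#2, #3, #4} the worst case is 4.
With {#1, #2, #3} the worst case is 6.
No size-3 selection achieves below 4.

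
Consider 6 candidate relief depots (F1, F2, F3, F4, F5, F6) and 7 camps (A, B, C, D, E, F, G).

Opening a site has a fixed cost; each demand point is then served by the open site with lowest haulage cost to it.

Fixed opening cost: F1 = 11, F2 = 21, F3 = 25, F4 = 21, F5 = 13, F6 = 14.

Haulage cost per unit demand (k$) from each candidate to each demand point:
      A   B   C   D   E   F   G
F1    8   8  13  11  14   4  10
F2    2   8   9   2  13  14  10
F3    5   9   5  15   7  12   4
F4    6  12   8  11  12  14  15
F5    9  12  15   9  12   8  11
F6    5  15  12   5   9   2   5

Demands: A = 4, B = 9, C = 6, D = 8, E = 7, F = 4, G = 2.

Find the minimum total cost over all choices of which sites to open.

251

Open {F2, F3, F6}: assign each demand point to its cheapest open site.
  A→F2 4×2=8, B→F2 9×8=72, C→F3 6×5=30, D→F2 8×2=16, E→F3 7×7=49, F→F6 4×2=8, G→F3 2×4=8
  haulage cost 191, fixed 60 → total 251.
Compare {F1, F2, F3}: haulage cost 199 + fixed 57 = 256.
Compare {F1, F2, F3, F6}: haulage cost 191 + fixed 71 = 262.
Compare {F2, F3, F5, F6}: haulage cost 191 + fixed 73 = 264.
All other subsets cost ≥ 256. Minimum total cost: 251.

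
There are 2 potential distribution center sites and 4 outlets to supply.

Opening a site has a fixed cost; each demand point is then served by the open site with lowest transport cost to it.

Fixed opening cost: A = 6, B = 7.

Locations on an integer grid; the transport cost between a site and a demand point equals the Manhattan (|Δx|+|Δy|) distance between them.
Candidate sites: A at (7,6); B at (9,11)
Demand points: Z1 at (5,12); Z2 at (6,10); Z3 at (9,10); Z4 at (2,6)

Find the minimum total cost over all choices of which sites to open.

Open {A, B}: assign each demand point to its cheapest open site.
  Z1→B 5, Z2→B 4, Z3→B 1, Z4→A 5
  transport cost 15, fixed 13 → total 28.
Compare {B}: transport cost 22 + fixed 7 = 29.
Compare {A}: transport cost 24 + fixed 6 = 30.

28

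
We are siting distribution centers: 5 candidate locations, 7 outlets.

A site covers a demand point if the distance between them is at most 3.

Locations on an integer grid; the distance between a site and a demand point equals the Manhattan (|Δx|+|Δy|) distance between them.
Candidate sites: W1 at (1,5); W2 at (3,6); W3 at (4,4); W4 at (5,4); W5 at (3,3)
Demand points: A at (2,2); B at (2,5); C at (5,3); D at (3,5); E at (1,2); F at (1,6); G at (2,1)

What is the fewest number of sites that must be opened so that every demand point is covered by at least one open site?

2

Coverage sets (demand points within 3 of each site):
  W1: {B, D, E, F}
  W2: {B, D, F}
  W3: {B, C, D}
  W4: {C, D}
  W5: {A, B, C, D, E, G}
No single site covers all 7 demand points.
But {W1, W5} covers everything, so the minimum is 2.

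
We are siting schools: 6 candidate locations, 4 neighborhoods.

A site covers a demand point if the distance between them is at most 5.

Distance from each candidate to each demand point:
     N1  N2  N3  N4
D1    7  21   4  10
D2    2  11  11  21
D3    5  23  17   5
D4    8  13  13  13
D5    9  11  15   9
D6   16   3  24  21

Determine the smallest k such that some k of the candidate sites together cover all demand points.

3

Coverage sets (demand points within 5 of each site):
  D1: {N3}
  D2: {N1}
  D3: {N1, N4}
  D4: {}
  D5: {}
  D6: {N2}
No 2 sites suffice: every size-2 union leaves at least one demand point uncovered.
But {D1, D3, D6} covers everything, so the minimum is 3.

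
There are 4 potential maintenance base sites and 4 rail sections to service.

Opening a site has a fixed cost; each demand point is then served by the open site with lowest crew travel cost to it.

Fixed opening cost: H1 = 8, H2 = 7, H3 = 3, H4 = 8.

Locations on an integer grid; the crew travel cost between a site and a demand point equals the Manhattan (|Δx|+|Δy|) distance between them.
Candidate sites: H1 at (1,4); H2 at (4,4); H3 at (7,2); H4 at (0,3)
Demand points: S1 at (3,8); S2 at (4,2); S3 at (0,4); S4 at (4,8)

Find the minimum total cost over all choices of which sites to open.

Open {H2}: assign each demand point to its cheapest open site.
  S1→H2 5, S2→H2 2, S3→H2 4, S4→H2 4
  crew travel cost 15, fixed 7 → total 22.
Compare {H2, H3}: crew travel cost 15 + fixed 10 = 25.
Compare {H1}: crew travel cost 19 + fixed 8 = 27.
Compare {H1, H2}: crew travel cost 12 + fixed 15 = 27.
All other subsets cost ≥ 25. Minimum total cost: 22.

22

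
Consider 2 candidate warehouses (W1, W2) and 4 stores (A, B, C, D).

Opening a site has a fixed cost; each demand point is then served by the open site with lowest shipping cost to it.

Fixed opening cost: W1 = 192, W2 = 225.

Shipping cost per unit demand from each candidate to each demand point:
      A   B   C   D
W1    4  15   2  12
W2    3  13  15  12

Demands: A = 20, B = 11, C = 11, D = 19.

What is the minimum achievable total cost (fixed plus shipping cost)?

687

Open {W1}: assign each demand point to its cheapest open site.
  A→W1 20×4=80, B→W1 11×15=165, C→W1 11×2=22, D→W1 19×12=228
  shipping cost 495, fixed 192 → total 687.
Compare {W2}: shipping cost 596 + fixed 225 = 821.
Compare {W1, W2}: shipping cost 453 + fixed 417 = 870.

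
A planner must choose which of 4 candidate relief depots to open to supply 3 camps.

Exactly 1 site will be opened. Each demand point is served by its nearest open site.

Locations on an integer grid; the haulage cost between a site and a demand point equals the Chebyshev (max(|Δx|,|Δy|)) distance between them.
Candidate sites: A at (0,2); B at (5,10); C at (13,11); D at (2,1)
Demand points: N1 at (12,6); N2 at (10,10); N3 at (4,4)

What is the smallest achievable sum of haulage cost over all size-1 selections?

Open {C}.
  N1→C 5, N2→C 3, N3→C 9  ⇒ total 17.
Compare {B}: total 18.
Compare {D}: total 22.
No size-1 selection does better; minimum is 17.

17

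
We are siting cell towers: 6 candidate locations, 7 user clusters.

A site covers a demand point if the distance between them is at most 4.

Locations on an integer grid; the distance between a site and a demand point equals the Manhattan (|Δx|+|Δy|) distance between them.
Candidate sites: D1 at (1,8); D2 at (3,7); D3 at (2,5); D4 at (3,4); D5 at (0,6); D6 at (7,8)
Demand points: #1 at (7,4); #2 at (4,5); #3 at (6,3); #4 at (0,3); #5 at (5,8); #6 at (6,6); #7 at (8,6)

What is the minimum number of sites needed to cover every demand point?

Coverage sets (demand points within 4 of each site):
  D1: {#5}
  D2: {#2, #5, #6}
  D3: {#2, #4}
  D4: {#1, #2, #3, #4}
  D5: {#4}
  D6: {#1, #5, #6, #7}
No single site covers all 7 demand points.
But {D4, D6} covers everything, so the minimum is 2.

2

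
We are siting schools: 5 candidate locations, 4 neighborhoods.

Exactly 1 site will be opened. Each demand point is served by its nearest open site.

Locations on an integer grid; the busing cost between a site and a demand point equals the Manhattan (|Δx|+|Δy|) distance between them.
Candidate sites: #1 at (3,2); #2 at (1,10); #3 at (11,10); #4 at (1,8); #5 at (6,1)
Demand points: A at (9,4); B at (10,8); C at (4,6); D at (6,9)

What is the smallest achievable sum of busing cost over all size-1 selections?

Open {#3}.
  A→#3 8, B→#3 3, C→#3 11, D→#3 6  ⇒ total 28.
Compare {#4}: total 32.
Compare {#5}: total 32.
No size-1 selection does better; minimum is 28.

28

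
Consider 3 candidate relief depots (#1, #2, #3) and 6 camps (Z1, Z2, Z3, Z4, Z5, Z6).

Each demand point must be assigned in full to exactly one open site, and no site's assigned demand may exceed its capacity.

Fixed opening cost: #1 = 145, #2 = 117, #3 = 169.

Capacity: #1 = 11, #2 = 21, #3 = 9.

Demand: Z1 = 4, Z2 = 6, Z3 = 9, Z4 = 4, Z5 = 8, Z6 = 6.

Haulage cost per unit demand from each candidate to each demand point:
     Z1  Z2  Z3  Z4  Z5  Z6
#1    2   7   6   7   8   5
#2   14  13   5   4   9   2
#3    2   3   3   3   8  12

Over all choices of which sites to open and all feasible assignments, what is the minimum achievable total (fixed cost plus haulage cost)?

Open {#1, #2, #3}; cheapest assignment that respects the capacities:
  #1 (cap 11, load 10): Z1, Z2 — cost 4×2 + 6×7 = 50
  #2 (cap 21, load 18): Z4, Z5, Z6 — cost 4×4 + 8×9 + 6×2 = 100
  #3 (cap 9, load 9): Z3 — cost 9×3 = 27
  Shipping 177, fixed 431 → total 608.
  Any other capacity-feasible assignment to {#1, #2, #3} ships for at least 177.
Total demand is 37 and no other set of sites has combined capacity ≥ 37, so {#1, #2, #3} is the only feasible choice of open sites. Minimum: 608.

608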